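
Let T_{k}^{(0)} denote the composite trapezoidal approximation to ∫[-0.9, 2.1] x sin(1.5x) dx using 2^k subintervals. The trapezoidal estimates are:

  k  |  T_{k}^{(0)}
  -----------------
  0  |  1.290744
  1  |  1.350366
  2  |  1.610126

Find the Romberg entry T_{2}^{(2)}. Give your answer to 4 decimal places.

Richardson extrapolation on the trapezoidal column (denominator 4−1=3):
T_{1}^{(1)} = (4·1.350366 − 1.290744) / 3 = 1.370240
T_{2}^{(1)} = 1.610126 + (1.610126 − 1.350366)/3 = 1.696713
T_{2}^{(2)} = (16·1.696713 − 1.370240) / 15 = 1.718478
(Column j=1 coincides with Simpson's rule on the same nodes.)

1.7185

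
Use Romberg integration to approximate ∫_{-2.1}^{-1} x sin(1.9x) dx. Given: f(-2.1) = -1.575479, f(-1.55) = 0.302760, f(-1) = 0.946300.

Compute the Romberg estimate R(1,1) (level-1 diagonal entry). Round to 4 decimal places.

0.1067

R(0,0) (trapezoid, 1 panel, h=1.1000): -0.346048
R(1,0) (trapezoid, 2 panels, h=0.5500): -0.006506
R(1,1) = -0.006506 + (-0.006506 − (-0.346048))/3 = 0.106675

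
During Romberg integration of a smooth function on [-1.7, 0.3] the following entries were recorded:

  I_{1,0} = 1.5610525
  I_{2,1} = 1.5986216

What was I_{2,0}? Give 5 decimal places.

From I_{2,1} = (4·I_{2,0} − I_{1,0})/3, solve for I_{2,0}:
4·I_{2,0} = 3·1.5986216 + 1.5610525 = 6.3569173
I_{2,0} = 1.5892293

1.58923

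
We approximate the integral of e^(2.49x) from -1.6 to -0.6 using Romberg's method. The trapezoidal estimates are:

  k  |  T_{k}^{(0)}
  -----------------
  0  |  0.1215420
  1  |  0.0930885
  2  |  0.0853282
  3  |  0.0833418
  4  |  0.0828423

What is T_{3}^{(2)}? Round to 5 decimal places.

0.08268

T_{2}^{(1)} = (4·0.0853282 − 0.0930885) / 3 = 0.0827414
T_{3}^{(1)} = 0.0833418 + (0.0833418 − 0.0853282)/3 = 0.0826797
T_{3}^{(2)} = (16·0.0826797 − 0.0827414) / 15 = 0.0826756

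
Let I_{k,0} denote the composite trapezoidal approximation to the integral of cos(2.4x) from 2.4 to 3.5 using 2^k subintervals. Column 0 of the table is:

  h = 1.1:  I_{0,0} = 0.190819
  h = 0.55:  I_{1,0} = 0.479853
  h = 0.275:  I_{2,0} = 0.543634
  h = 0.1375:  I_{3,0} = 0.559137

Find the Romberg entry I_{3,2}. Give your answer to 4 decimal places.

I_{2,1} = (4·0.543634 − 0.479853) / 3 = 0.564894
I_{3,1} = (4·0.559137 − 0.543634) / 3 = 0.564305
I_{3,2} = (16·0.564305 − 0.564894) / 15 = 0.564266

0.5643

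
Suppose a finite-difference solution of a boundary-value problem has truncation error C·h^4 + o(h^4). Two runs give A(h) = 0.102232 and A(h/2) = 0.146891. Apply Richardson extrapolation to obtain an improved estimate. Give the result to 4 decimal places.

Extrapolated value = (16·A(h/2) − A(h)) / (16 − 1)
= (16·0.146891 − 0.102232) / 15
= 2.248024 / 15 = 0.149868

0.1499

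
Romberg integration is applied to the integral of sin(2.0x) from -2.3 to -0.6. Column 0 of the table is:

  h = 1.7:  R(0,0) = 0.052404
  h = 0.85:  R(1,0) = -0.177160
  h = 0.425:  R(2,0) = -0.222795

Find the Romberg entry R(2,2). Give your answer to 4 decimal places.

Richardson extrapolation on the trapezoidal column (denominator 4−1=3):
R(1,1) = (4·(-0.177160) − 0.052404) / 3 = -0.253681
R(2,1) = -0.222795 + (-0.222795 − (-0.177160))/3 = -0.238007
R(2,2) = (16·(-0.238007) − (-0.253681)) / 15 = -0.236962

-0.2370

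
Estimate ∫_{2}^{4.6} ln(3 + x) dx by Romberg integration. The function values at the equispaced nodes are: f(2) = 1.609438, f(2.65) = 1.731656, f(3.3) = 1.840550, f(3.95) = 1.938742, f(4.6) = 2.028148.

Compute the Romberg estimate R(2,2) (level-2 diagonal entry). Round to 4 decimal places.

4.7667

R(0,0) (trapezoid, 1 panel, h=2.6000): 4.728862
R(1,0) (trapezoid, 2 panels, h=1.3000): 4.757146
R(2,0) (trapezoid, 4 panels, h=0.6500): 4.764332
R(1,1) = 4.757146 + (4.757146 − 4.728862)/3 = 4.766574
R(2,1) = 4.764332 + (4.764332 − 4.757146)/3 = 4.766727
R(2,2) = 4.766727 + (4.766727 − 4.766574)/15 = 4.766737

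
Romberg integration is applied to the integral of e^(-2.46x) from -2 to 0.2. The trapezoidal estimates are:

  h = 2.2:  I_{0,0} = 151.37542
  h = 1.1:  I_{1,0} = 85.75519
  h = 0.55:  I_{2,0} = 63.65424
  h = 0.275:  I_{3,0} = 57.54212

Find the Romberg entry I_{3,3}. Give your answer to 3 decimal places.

Richardson extrapolation on the trapezoidal column (denominator 4−1=3):
I_{1,1} = 85.75519 + (85.75519 − 151.37542)/3 = 63.88178
I_{2,1} = (4·63.65424 − 85.75519) / 3 = 56.28726
I_{3,1} = 57.54212 + (57.54212 − 63.65424)/3 = 55.50475
I_{2,2} = 56.28726 + (56.28726 − 63.88178)/15 = 55.78096
I_{3,2} = (16·55.50475 − 56.28726) / 15 = 55.45258
I_{3,3} = (64·55.45258 − 55.78096) / 63 = 55.44737

55.447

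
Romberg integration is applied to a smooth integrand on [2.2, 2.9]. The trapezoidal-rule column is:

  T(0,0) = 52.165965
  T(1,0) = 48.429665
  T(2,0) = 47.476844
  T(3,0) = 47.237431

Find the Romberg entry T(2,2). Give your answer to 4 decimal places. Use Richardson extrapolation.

47.1576

Richardson extrapolation on the trapezoidal column (denominator 4−1=3):
T(1,1) = 48.429665 + (48.429665 − 52.165965)/3 = 47.184232
T(2,1) = (4·47.476844 − 48.429665) / 3 = 47.159237
T(2,2) = 47.159237 + (47.159237 − 47.184232)/15 = 47.157571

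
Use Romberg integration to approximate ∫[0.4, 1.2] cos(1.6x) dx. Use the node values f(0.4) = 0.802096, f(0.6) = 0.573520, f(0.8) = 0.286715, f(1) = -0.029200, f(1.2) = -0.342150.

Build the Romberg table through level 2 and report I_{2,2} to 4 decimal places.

0.2140

I_{0,0} (trapezoid, 1 panel, h=0.8000): 0.183978
I_{1,0} (trapezoid, 2 panels, h=0.4000): 0.206675
I_{2,0} (trapezoid, 4 panels, h=0.2000): 0.212202
I_{1,1} = 0.206675 + (0.206675 − 0.183978)/3 = 0.214241
I_{2,1} = 0.212202 + (0.212202 − 0.206675)/3 = 0.214044
I_{2,2} = 0.214044 + (0.214044 − 0.214241)/15 = 0.214031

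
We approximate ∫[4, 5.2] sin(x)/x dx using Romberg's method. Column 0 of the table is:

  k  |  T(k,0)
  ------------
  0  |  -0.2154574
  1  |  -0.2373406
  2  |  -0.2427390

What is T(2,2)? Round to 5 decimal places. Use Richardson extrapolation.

Richardson extrapolation on the trapezoidal column (denominator 4−1=3):
T(1,1) = -0.2373406 + (-0.2373406 − (-0.2154574))/3 = -0.2446350
T(2,1) = (4·(-0.2427390) − (-0.2373406)) / 3 = -0.2445385
T(2,2) = -0.2445385 + (-0.2445385 − (-0.2446350))/15 = -0.2445321

-0.24453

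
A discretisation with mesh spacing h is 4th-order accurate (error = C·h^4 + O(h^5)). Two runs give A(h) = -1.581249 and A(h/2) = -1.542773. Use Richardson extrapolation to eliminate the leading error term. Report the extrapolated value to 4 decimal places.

-1.5402

Extrapolated value = (16·A(h/2) − A(h)) / (16 − 1)
= (16·(-1.542773) − (-1.581249)) / 15
= -23.103119 / 15 = -1.540208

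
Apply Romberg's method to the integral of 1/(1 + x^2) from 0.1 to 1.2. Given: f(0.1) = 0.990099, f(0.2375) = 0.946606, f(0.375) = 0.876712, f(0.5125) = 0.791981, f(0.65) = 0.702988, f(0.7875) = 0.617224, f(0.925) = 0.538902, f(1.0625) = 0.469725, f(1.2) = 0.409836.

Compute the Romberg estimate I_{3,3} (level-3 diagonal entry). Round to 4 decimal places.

0.7764

I_{0,0} (trapezoid, 1 panel, h=1.1000): 0.769964
I_{1,0} (trapezoid, 2 panels, h=0.5500): 0.771626
I_{2,0} (trapezoid, 4 panels, h=0.2750): 0.775107
I_{3,0} (trapezoid, 8 panels, h=0.1375): 0.776065
I_{1,1} = 0.771626 + (0.771626 − 0.769964)/3 = 0.772180
I_{2,1} = 0.775107 + (0.775107 − 0.771626)/3 = 0.776267
I_{3,1} = 0.776065 + (0.776065 − 0.775107)/3 = 0.776384
I_{2,2} = 0.776267 + (0.776267 − 0.772180)/15 = 0.776539
I_{3,2} = 0.776384 + (0.776384 − 0.776267)/15 = 0.776392
I_{3,3} = 0.776392 + (0.776392 − 0.776539)/63 = 0.776390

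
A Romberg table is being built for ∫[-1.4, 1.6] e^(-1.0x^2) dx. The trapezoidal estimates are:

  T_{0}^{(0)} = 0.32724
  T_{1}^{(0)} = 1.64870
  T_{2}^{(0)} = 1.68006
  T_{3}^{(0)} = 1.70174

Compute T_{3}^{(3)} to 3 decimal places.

Richardson extrapolation on the trapezoidal column (denominator 4−1=3):
T_{1}^{(1)} = (4·1.64870 − 0.32724) / 3 = 2.08919
T_{2}^{(1)} = (4·1.68006 − 1.64870) / 3 = 1.69051
T_{3}^{(1)} = 1.70174 + (1.70174 − 1.68006)/3 = 1.70897
T_{2}^{(2)} = (16·1.69051 − 2.08919) / 15 = 1.66393
T_{3}^{(2)} = 1.70897 + (1.70897 − 1.69051)/15 = 1.71020
T_{3}^{(3)} = (64·1.71020 − 1.66393) / 63 = 1.71093

1.711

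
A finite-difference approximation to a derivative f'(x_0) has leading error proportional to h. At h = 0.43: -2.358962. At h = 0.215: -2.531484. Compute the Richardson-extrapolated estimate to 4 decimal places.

-2.7040

The leading error scales as h; refining by a factor of 2 reduces it by 2^1 = 2.
Extrapolated value = (2·A(h/2) − A(h)) / (2 − 1)
= (2·(-2.531484) − (-2.358962)) / 1
= -2.704006 / 1 = -2.704006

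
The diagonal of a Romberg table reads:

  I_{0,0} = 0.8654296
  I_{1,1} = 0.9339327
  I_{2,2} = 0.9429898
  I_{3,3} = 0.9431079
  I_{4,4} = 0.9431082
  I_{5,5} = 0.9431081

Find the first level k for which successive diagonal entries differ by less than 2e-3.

|I_{1,1} − I_{0,0}| = 0.0685031 ≥ 2e-3
|I_{2,2} − I_{1,1}| = 0.0090571 ≥ 2e-3
|I_{3,3} − I_{2,2}| = 0.0001181 < 2e-3

k = 3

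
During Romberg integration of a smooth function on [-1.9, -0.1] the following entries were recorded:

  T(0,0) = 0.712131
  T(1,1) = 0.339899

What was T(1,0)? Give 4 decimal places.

0.4330

From T(1,1) = (4·T(1,0) − T(0,0))/3, solve for T(1,0):
4·T(1,0) = 3·0.339899 + 0.712131 = 1.731828
T(1,0) = 0.432957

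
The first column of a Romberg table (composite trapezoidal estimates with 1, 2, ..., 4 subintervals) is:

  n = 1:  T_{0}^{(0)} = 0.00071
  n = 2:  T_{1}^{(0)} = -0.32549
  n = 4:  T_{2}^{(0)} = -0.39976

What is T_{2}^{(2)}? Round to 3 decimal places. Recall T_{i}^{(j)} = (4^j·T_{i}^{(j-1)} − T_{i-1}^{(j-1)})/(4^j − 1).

-0.424

Richardson extrapolation on the trapezoidal column (denominator 4−1=3):
T_{1}^{(1)} = (4·(-0.32549) − 0.00071) / 3 = -0.43422
T_{2}^{(1)} = -0.39976 + (-0.39976 − (-0.32549))/3 = -0.42452
T_{2}^{(2)} = -0.42452 + (-0.42452 − (-0.43422))/15 = -0.42387
(Column j=1 coincides with Simpson's rule on the same nodes.)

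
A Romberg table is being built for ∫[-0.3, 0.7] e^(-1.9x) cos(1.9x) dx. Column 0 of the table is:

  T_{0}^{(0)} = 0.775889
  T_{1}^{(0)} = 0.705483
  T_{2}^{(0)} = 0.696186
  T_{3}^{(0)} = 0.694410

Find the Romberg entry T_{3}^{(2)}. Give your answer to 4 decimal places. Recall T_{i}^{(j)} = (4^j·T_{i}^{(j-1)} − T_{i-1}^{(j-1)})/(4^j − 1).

T_{2}^{(1)} = 0.696186 + (0.696186 − 0.705483)/3 = 0.693087
T_{3}^{(1)} = 0.694410 + (0.694410 − 0.696186)/3 = 0.693818
T_{3}^{(2)} = (16·0.693818 − 0.693087) / 15 = 0.693867

0.6939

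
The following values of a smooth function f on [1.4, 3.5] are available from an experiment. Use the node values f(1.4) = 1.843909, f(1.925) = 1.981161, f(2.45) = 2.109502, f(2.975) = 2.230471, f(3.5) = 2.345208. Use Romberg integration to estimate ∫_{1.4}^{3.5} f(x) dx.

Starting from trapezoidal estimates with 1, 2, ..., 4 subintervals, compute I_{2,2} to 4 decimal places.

4.4196

I_{0,0} (trapezoid, 1 panel, h=2.1000): 4.398573
I_{1,0} (trapezoid, 2 panels, h=1.0500): 4.414264
I_{2,0} (trapezoid, 4 panels, h=0.5250): 4.418239
I_{1,1} = 4.414264 + (4.414264 − 4.398573)/3 = 4.419494
I_{2,1} = 4.418239 + (4.418239 − 4.414264)/3 = 4.419564
I_{2,2} = 4.419564 + (4.419564 − 4.419494)/15 = 4.419569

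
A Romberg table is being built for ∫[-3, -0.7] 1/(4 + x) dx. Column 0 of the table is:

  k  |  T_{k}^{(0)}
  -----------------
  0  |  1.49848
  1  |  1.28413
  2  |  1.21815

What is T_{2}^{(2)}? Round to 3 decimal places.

1.195

T_{1}^{(1)} = (4·1.28413 − 1.49848) / 3 = 1.21268
T_{2}^{(1)} = (4·1.21815 − 1.28413) / 3 = 1.19616
T_{2}^{(2)} = 1.19616 + (1.19616 − 1.21268)/15 = 1.19506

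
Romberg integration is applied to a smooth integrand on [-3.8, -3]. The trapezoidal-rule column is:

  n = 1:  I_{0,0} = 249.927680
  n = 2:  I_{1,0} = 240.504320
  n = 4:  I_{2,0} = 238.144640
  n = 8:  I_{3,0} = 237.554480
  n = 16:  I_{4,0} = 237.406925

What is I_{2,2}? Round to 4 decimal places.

Richardson extrapolation on the trapezoidal column (denominator 4−1=3):
I_{1,1} = (4·240.504320 − 249.927680) / 3 = 237.363200
I_{2,1} = 238.144640 + (238.144640 − 240.504320)/3 = 237.358080
I_{2,2} = 237.358080 + (237.358080 − 237.363200)/15 = 237.357739

237.3577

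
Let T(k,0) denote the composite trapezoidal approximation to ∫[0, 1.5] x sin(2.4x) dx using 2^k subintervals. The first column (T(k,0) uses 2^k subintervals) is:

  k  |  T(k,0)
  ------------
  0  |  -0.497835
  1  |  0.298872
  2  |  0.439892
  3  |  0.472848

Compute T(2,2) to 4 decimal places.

0.4817

T(1,1) = (4·0.298872 − (-0.497835)) / 3 = 0.564441
T(2,1) = (4·0.439892 − 0.298872) / 3 = 0.486899
T(2,2) = 0.486899 + (0.486899 − 0.564441)/15 = 0.481730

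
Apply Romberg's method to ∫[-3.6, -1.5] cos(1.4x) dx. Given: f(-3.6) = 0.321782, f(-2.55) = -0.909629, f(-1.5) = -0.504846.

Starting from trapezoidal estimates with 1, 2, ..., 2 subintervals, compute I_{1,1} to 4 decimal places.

I_{0,0} (trapezoid, 1 panel, h=2.1000): -0.192217
I_{1,0} (trapezoid, 2 panels, h=1.0500): -1.051219
I_{1,1} = -1.051219 + (-1.051219 − (-0.192217))/3 = -1.337553

-1.3376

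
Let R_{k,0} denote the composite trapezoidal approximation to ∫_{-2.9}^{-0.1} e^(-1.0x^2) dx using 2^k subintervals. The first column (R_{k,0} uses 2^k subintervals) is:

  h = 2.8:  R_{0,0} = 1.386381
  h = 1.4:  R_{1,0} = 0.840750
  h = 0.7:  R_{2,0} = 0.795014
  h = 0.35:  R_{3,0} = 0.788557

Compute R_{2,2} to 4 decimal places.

R_{1,1} = 0.840750 + (0.840750 − 1.386381)/3 = 0.658873
R_{2,1} = (4·0.795014 − 0.840750) / 3 = 0.779769
R_{2,2} = 0.779769 + (0.779769 − 0.658873)/15 = 0.787829

0.7878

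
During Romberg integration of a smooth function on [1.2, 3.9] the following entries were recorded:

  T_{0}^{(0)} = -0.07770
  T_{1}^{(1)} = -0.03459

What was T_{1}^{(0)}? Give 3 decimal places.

-0.045

From T_{1}^{(1)} = (4·T_{1}^{(0)} − T_{0}^{(0)})/3, solve for T_{1}^{(0)}:
4·T_{1}^{(0)} = 3·(-0.03459) + (-0.07770) = -0.18147
T_{1}^{(0)} = -0.04537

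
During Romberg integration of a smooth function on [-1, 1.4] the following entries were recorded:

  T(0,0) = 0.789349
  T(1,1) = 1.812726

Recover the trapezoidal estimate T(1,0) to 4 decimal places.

From T(1,1) = (4·T(1,0) − T(0,0))/3, solve for T(1,0):
4·T(1,0) = 3·1.812726 + 0.789349 = 6.227527
T(1,0) = 1.556882

1.5569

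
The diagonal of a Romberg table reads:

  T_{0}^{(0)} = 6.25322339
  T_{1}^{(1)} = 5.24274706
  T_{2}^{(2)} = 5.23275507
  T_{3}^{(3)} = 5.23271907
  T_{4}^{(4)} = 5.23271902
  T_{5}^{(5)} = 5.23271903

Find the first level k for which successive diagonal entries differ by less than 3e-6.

|T_{1}^{(1)} − T_{0}^{(0)}| = 1.01047633 ≥ 3e-6
|T_{2}^{(2)} − T_{1}^{(1)}| = 0.00999199 ≥ 3e-6
|T_{3}^{(3)} − T_{2}^{(2)}| = 0.00003600 ≥ 3e-6
|T_{4}^{(4)} − T_{3}^{(3)}| = 0.00000005 < 3e-6

k = 4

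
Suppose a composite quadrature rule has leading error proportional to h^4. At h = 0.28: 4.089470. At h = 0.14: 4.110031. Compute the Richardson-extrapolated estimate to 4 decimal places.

Extrapolated value = (16·A(h/2) − A(h)) / (16 − 1)
= (16·4.110031 − 4.089470) / 15
= 61.671026 / 15 = 4.111402

4.1114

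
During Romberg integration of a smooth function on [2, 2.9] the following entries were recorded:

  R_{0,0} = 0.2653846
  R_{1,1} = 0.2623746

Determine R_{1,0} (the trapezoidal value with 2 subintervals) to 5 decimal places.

0.26313

From R_{1,1} = (4·R_{1,0} − R_{0,0})/3, solve for R_{1,0}:
4·R_{1,0} = 3·0.2623746 + 0.2653846 = 1.0525084
R_{1,0} = 0.2631271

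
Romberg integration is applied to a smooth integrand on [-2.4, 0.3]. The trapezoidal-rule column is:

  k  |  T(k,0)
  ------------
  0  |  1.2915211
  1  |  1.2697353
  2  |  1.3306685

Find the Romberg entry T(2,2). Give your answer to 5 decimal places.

1.35688

T(1,1) = (4·1.2697353 − 1.2915211) / 3 = 1.2624734
T(2,1) = (4·1.3306685 − 1.2697353) / 3 = 1.3509796
T(2,2) = 1.3509796 + (1.3509796 − 1.2624734)/15 = 1.3568800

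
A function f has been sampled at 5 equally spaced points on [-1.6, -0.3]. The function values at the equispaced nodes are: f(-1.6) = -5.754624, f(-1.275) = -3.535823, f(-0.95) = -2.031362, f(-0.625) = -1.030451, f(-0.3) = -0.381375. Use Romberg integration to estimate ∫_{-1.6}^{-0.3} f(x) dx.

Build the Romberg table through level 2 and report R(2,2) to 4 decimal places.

R(0,0) (trapezoid, 1 panel, h=1.3000): -3.988399
R(1,0) (trapezoid, 2 panels, h=0.6500): -3.314585
R(2,0) (trapezoid, 4 panels, h=0.3250): -3.141332
R(1,1) = -3.314585 + (-3.314585 − (-3.988399))/3 = -3.089980
R(2,1) = -3.141332 + (-3.141332 − (-3.314585))/3 = -3.083581
R(2,2) = -3.083581 + (-3.083581 − (-3.089980))/15 = -3.083154

-3.0832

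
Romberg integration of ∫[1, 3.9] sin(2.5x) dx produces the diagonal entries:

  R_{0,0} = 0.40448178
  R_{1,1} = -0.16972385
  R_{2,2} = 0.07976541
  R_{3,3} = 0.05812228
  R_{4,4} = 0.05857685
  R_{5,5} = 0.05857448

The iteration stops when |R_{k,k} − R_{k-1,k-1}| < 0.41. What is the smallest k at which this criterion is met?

|R_{1,1} − R_{0,0}| = 0.57420563 ≥ 0.41
|R_{2,2} − R_{1,1}| = 0.24948926 < 0.41

k = 2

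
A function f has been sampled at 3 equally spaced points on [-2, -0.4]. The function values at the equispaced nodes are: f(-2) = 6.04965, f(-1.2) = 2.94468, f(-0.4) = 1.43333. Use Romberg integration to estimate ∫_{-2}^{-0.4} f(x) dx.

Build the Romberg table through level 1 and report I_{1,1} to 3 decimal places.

I_{0,0} (trapezoid, 1 panel, h=1.6000): 5.98638
I_{1,0} (trapezoid, 2 panels, h=0.8000): 5.34894
I_{1,1} = 5.34894 + (5.34894 − 5.98638)/3 = 5.13646

5.136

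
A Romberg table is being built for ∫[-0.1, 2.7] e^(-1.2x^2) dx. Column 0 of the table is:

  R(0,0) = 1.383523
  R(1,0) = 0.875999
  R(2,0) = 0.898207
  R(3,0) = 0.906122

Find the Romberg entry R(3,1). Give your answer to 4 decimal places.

Richardson extrapolation on the trapezoidal column (denominator 4−1=3):
R(3,1) = (4·0.906122 − 0.898207) / 3 = 0.908760

0.9088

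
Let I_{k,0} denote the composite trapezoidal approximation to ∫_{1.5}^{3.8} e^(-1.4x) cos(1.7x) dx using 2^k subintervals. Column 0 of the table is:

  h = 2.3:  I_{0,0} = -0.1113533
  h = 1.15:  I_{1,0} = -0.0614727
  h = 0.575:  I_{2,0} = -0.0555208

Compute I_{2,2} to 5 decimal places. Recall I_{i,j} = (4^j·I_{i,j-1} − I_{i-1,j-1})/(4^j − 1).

I_{1,1} = -0.0614727 + (-0.0614727 − (-0.1113533))/3 = -0.0448458
I_{2,1} = (4·(-0.0555208) − (-0.0614727)) / 3 = -0.0535368
I_{2,2} = (16·(-0.0535368) − (-0.0448458)) / 15 = -0.0541162

-0.05412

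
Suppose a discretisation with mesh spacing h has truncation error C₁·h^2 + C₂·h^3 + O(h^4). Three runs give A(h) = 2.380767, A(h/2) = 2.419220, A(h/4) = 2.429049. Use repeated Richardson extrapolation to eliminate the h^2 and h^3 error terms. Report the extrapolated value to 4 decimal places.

2.4324

First eliminate the h^2 term (factor 2^2 = 4):
  B₁ = (4·2.419220 − 2.380767)/3 = 2.432038
  B₂ = (4·2.429049 − 2.419220)/3 = 2.432325
Then eliminate the h^3 term (factor 2^3 = 8):
  (8·2.432325 − 2.432038)/7 = 2.432366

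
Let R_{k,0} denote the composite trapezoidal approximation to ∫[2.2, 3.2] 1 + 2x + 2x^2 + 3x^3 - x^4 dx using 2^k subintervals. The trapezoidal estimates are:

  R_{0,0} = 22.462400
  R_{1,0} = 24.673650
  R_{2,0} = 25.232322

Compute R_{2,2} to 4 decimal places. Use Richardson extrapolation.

25.4191

Richardson extrapolation on the trapezoidal column (denominator 4−1=3):
R_{1,1} = 24.673650 + (24.673650 − 22.462400)/3 = 25.410733
R_{2,1} = (4·25.232322 − 24.673650) / 3 = 25.418546
R_{2,2} = 25.418546 + (25.418546 − 25.410733)/15 = 25.419067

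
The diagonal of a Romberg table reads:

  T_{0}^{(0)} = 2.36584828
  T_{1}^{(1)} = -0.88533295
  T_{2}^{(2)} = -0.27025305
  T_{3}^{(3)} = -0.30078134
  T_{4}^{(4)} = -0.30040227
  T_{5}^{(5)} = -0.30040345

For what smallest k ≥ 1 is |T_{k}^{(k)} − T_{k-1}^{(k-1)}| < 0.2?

k = 3

|T_{1}^{(1)} − T_{0}^{(0)}| = 3.25118123 ≥ 0.2
|T_{2}^{(2)} − T_{1}^{(1)}| = 0.61507990 ≥ 0.2
|T_{3}^{(3)} − T_{2}^{(2)}| = 0.03052829 < 0.2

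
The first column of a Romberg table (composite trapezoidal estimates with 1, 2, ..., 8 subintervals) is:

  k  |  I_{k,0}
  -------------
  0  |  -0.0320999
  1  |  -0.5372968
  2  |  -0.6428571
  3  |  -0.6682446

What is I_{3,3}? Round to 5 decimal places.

-0.67662

I_{1,1} = (4·(-0.5372968) − (-0.0320999)) / 3 = -0.7056958
I_{2,1} = -0.6428571 + (-0.6428571 − (-0.5372968))/3 = -0.6780439
I_{3,1} = (4·(-0.6682446) − (-0.6428571)) / 3 = -0.6767071
I_{2,2} = -0.6780439 + (-0.6780439 − (-0.7056958))/15 = -0.6762004
I_{3,2} = (16·(-0.6767071) − (-0.6780439)) / 15 = -0.6766180
I_{3,3} = -0.6766180 + (-0.6766180 − (-0.6762004))/63 = -0.6766246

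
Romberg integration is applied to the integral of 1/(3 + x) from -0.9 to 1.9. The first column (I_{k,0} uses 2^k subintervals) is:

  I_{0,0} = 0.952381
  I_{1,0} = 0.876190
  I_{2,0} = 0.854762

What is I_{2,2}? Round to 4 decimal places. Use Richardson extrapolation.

0.8474

I_{1,1} = (4·0.876190 − 0.952381) / 3 = 0.850793
I_{2,1} = 0.854762 + (0.854762 − 0.876190)/3 = 0.847619
I_{2,2} = (16·0.847619 − 0.850793) / 15 = 0.847407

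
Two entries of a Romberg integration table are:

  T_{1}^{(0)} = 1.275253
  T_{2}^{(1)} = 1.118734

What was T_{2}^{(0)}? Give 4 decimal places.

1.1579

From T_{2}^{(1)} = (4·T_{2}^{(0)} − T_{1}^{(0)})/3, solve for T_{2}^{(0)}:
4·T_{2}^{(0)} = 3·1.118734 + 1.275253 = 4.631455
T_{2}^{(0)} = 1.157864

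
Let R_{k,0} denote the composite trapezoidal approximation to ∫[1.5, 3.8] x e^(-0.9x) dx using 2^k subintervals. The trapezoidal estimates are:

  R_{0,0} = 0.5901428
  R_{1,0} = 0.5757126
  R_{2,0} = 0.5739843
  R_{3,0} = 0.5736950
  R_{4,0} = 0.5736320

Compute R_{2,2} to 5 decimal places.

R_{1,1} = 0.5757126 + (0.5757126 − 0.5901428)/3 = 0.5709025
R_{2,1} = (4·0.5739843 − 0.5757126) / 3 = 0.5734082
R_{2,2} = (16·0.5734082 − 0.5709025) / 15 = 0.5735752

0.57358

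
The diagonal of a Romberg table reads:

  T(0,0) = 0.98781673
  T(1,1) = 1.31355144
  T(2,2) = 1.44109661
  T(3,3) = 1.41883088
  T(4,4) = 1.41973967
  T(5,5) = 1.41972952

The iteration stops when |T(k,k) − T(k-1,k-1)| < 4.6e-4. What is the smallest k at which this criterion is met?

|T(1,1) − T(0,0)| = 0.32573471 ≥ 4.6e-4
|T(2,2) − T(1,1)| = 0.12754517 ≥ 4.6e-4
|T(3,3) − T(2,2)| = 0.02226573 ≥ 4.6e-4
|T(4,4) − T(3,3)| = 0.00090879 ≥ 4.6e-4
|T(5,5) − T(4,4)| = 0.00001015 < 4.6e-4

k = 5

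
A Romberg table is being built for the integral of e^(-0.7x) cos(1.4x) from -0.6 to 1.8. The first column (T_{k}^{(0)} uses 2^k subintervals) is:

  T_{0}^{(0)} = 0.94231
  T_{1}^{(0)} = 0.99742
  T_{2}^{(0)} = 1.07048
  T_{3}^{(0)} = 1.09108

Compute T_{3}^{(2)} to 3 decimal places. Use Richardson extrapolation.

Richardson extrapolation on the trapezoidal column (denominator 4−1=3):
T_{2}^{(1)} = (4·1.07048 − 0.99742) / 3 = 1.09483
T_{3}^{(1)} = (4·1.09108 − 1.07048) / 3 = 1.09795
T_{3}^{(2)} = 1.09795 + (1.09795 − 1.09483)/15 = 1.09816
(Column j=1 coincides with Simpson's rule on the same nodes.)

1.098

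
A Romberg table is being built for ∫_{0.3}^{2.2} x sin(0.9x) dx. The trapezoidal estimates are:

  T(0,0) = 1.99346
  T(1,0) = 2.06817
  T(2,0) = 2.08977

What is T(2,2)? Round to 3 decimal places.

2.097

T(1,1) = (4·2.06817 − 1.99346) / 3 = 2.09307
T(2,1) = (4·2.08977 − 2.06817) / 3 = 2.09697
T(2,2) = 2.09697 + (2.09697 − 2.09307)/15 = 2.09723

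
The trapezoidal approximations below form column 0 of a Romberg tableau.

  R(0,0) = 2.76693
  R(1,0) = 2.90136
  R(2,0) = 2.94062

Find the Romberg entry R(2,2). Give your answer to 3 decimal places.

2.954

R(1,1) = 2.90136 + (2.90136 − 2.76693)/3 = 2.94617
R(2,1) = 2.94062 + (2.94062 − 2.90136)/3 = 2.95371
R(2,2) = (16·2.95371 − 2.94617) / 15 = 2.95421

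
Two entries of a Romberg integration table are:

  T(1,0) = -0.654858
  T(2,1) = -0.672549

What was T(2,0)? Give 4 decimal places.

From T(2,1) = (4·T(2,0) − T(1,0))/3, solve for T(2,0):
4·T(2,0) = 3·(-0.672549) + (-0.654858) = -2.672505
T(2,0) = -0.668126

-0.6681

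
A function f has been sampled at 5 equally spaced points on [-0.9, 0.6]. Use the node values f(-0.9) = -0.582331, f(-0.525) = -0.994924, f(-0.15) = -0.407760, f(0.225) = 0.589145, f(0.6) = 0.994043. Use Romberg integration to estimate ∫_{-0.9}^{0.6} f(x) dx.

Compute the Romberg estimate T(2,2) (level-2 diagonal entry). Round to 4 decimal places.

T(0,0) (trapezoid, 1 panel, h=1.5000): 0.308784
T(1,0) (trapezoid, 2 panels, h=0.7500): -0.151428
T(2,0) (trapezoid, 4 panels, h=0.3750): -0.227881
T(1,1) = -0.151428 + (-0.151428 − 0.308784)/3 = -0.304832
T(2,1) = -0.227881 + (-0.227881 − (-0.151428))/3 = -0.253365
T(2,2) = -0.253365 + (-0.253365 − (-0.304832))/15 = -0.249934

-0.2499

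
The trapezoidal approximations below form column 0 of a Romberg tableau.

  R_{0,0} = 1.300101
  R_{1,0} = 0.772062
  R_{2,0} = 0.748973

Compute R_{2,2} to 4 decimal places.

0.7510

Richardson extrapolation on the trapezoidal column (denominator 4−1=3):
R_{1,1} = 0.772062 + (0.772062 − 1.300101)/3 = 0.596049
R_{2,1} = 0.748973 + (0.748973 − 0.772062)/3 = 0.741277
R_{2,2} = (16·0.741277 − 0.596049) / 15 = 0.750959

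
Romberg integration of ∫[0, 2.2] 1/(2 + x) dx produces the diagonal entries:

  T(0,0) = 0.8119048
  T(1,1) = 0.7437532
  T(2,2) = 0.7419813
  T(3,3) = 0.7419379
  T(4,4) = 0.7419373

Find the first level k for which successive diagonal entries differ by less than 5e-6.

|T(1,1) − T(0,0)| = 0.0681516 ≥ 5e-6
|T(2,2) − T(1,1)| = 0.0017719 ≥ 5e-6
|T(3,3) − T(2,2)| = 0.0000434 ≥ 5e-6
|T(4,4) − T(3,3)| = 0.0000006 < 5e-6

k = 4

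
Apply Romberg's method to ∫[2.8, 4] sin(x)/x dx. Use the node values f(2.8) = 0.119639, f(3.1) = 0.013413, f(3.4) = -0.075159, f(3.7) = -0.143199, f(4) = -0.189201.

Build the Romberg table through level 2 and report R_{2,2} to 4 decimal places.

R_{0,0} (trapezoid, 1 panel, h=1.2000): -0.041737
R_{1,0} (trapezoid, 2 panels, h=0.6000): -0.065964
R_{2,0} (trapezoid, 4 panels, h=0.3000): -0.071918
R_{1,1} = -0.065964 + (-0.065964 − (-0.041737))/3 = -0.074040
R_{2,1} = -0.071918 + (-0.071918 − (-0.065964))/3 = -0.073903
R_{2,2} = -0.073903 + (-0.073903 − (-0.074040))/15 = -0.073894

-0.0739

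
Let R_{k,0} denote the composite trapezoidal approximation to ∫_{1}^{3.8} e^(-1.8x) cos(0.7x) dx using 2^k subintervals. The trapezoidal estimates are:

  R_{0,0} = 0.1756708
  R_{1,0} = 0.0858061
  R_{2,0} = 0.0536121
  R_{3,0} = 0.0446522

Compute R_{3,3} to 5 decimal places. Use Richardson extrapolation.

0.04158

Richardson extrapolation on the trapezoidal column (denominator 4−1=3):
R_{1,1} = 0.0858061 + (0.0858061 − 0.1756708)/3 = 0.0558512
R_{2,1} = (4·0.0536121 − 0.0858061) / 3 = 0.0428808
R_{3,1} = (4·0.0446522 − 0.0536121) / 3 = 0.0416656
R_{2,2} = (16·0.0428808 − 0.0558512) / 15 = 0.0420161
R_{3,2} = 0.0416656 + (0.0416656 − 0.0428808)/15 = 0.0415846
R_{3,3} = 0.0415846 + (0.0415846 − 0.0420161)/63 = 0.0415778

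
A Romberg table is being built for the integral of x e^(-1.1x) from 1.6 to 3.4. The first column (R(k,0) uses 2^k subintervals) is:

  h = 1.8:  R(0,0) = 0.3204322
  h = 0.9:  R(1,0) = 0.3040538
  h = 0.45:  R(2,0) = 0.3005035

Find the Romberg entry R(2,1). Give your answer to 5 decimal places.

R(2,1) = (4·0.3005035 − 0.3040538) / 3 = 0.2993201

0.29932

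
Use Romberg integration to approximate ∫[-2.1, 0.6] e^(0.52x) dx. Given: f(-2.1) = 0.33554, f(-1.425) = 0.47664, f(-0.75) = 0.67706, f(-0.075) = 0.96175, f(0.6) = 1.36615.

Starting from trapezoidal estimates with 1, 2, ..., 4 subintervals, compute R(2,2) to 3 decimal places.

1.982

R(0,0) (trapezoid, 1 panel, h=2.7000): 2.29728
R(1,0) (trapezoid, 2 panels, h=1.3500): 2.06267
R(2,0) (trapezoid, 4 panels, h=0.6750): 2.00225
R(1,1) = 2.06267 + (2.06267 − 2.29728)/3 = 1.98447
R(2,1) = 2.00225 + (2.00225 − 2.06267)/3 = 1.98211
R(2,2) = 1.98211 + (1.98211 − 1.98447)/15 = 1.98195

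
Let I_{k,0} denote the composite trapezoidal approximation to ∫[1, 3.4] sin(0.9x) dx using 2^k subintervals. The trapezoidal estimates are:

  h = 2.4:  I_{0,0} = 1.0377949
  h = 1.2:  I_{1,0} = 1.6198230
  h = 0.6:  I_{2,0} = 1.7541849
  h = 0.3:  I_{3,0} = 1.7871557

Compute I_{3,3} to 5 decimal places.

1.79809

Richardson extrapolation on the trapezoidal column (denominator 4−1=3):
I_{1,1} = (4·1.6198230 − 1.0377949) / 3 = 1.8138324
I_{2,1} = (4·1.7541849 − 1.6198230) / 3 = 1.7989722
I_{3,1} = (4·1.7871557 − 1.7541849) / 3 = 1.7981460
I_{2,2} = 1.7989722 + (1.7989722 − 1.8138324)/15 = 1.7979815
I_{3,2} = (16·1.7981460 − 1.7989722) / 15 = 1.7980909
I_{3,3} = 1.7980909 + (1.7980909 − 1.7979815)/63 = 1.7980926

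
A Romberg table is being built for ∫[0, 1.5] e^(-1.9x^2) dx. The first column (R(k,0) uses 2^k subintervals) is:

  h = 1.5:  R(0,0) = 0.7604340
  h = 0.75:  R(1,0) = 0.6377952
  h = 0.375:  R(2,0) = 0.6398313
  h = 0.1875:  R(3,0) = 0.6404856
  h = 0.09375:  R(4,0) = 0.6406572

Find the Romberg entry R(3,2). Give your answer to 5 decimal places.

R(2,1) = (4·0.6398313 − 0.6377952) / 3 = 0.6405100
R(3,1) = (4·0.6404856 − 0.6398313) / 3 = 0.6407037
R(3,2) = 0.6407037 + (0.6407037 − 0.6405100)/15 = 0.6407166

0.64072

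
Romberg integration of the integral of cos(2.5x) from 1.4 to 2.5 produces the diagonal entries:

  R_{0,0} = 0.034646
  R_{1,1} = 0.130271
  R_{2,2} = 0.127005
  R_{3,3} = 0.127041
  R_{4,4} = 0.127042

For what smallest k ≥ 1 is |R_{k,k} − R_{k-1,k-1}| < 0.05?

k = 2

|R_{1,1} − R_{0,0}| = 0.095625 ≥ 0.05
|R_{2,2} − R_{1,1}| = 0.003266 < 0.05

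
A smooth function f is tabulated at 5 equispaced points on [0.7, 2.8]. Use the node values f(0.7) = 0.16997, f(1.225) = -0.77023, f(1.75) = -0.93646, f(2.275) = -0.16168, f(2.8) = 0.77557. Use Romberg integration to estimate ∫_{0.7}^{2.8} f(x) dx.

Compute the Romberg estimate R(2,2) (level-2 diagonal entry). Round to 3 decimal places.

-0.804

R(0,0) (trapezoid, 1 panel, h=2.1000): 0.99282
R(1,0) (trapezoid, 2 panels, h=1.0500): -0.48687
R(2,0) (trapezoid, 4 panels, h=0.5250): -0.73269
R(1,1) = -0.48687 + (-0.48687 − 0.99282)/3 = -0.98010
R(2,1) = -0.73269 + (-0.73269 − (-0.48687))/3 = -0.81463
R(2,2) = -0.81463 + (-0.81463 − (-0.98010))/15 = -0.80360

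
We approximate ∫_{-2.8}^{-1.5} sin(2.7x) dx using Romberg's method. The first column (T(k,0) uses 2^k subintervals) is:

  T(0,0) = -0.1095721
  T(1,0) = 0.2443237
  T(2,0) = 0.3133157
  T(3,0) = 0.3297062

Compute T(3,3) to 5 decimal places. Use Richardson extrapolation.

Richardson extrapolation on the trapezoidal column (denominator 4−1=3):
T(1,1) = (4·0.2443237 − (-0.1095721)) / 3 = 0.3622890
T(2,1) = (4·0.3133157 − 0.2443237) / 3 = 0.3363130
T(3,1) = (4·0.3297062 − 0.3133157) / 3 = 0.3351697
T(2,2) = 0.3363130 + (0.3363130 − 0.3622890)/15 = 0.3345813
T(3,2) = (16·0.3351697 − 0.3363130) / 15 = 0.3350935
T(3,3) = (64·0.3350935 − 0.3345813) / 63 = 0.3351016
(Column j=1 coincides with Simpson's rule on the same nodes.)

0.33510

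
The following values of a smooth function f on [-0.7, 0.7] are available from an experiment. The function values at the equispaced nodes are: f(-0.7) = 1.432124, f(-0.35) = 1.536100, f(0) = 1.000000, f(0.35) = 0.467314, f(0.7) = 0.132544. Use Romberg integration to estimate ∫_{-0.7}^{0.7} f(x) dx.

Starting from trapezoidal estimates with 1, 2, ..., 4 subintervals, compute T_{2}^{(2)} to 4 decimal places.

1.3543

T_{0}^{(0)} (trapezoid, 1 panel, h=1.4000): 1.095268
T_{1}^{(0)} (trapezoid, 2 panels, h=0.7000): 1.247634
T_{2}^{(0)} (trapezoid, 4 panels, h=0.3500): 1.325012
T_{1}^{(1)} = 1.247634 + (1.247634 − 1.095268)/3 = 1.298423
T_{2}^{(1)} = 1.325012 + (1.325012 − 1.247634)/3 = 1.350805
T_{2}^{(2)} = 1.350805 + (1.350805 − 1.298423)/15 = 1.354297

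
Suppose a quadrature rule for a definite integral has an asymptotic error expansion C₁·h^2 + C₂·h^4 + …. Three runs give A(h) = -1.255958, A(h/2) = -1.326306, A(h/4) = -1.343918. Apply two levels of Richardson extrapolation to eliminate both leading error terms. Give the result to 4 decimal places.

-1.3498

First eliminate the h^2 term (factor 2^2 = 4):
  B₁ = (4·(-1.326306) − (-1.255958))/3 = -1.349755
  B₂ = (4·(-1.343918) − (-1.326306))/3 = -1.349789
Then eliminate the h^4 term (factor 2^4 = 16):
  (16·(-1.349789) − (-1.349755))/15 = -1.349791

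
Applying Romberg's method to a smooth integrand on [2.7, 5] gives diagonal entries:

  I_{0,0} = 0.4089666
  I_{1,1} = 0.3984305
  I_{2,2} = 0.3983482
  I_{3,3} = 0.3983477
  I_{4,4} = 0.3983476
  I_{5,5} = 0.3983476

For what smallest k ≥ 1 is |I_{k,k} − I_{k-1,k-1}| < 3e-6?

|I_{1,1} − I_{0,0}| = 0.0105361 ≥ 3e-6
|I_{2,2} − I_{1,1}| = 0.0000823 ≥ 3e-6
|I_{3,3} − I_{2,2}| = 0.0000005 < 3e-6

k = 3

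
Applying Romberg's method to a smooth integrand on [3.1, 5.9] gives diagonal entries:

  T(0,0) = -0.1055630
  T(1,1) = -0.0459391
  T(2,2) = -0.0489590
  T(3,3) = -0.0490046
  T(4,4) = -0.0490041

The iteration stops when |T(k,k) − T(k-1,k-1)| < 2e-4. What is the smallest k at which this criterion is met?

|T(1,1) − T(0,0)| = 0.0596239 ≥ 2e-4
|T(2,2) − T(1,1)| = 0.0030199 ≥ 2e-4
|T(3,3) − T(2,2)| = 0.0000456 < 2e-4

k = 3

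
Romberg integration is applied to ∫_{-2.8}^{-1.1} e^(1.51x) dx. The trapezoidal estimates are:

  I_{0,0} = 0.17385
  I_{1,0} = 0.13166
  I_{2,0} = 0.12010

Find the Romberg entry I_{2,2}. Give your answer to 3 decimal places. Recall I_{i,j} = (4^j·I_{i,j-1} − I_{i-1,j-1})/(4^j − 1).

0.116

Richardson extrapolation on the trapezoidal column (denominator 4−1=3):
I_{1,1} = 0.13166 + (0.13166 − 0.17385)/3 = 0.11760
I_{2,1} = 0.12010 + (0.12010 − 0.13166)/3 = 0.11625
I_{2,2} = (16·0.11625 − 0.11760) / 15 = 0.11616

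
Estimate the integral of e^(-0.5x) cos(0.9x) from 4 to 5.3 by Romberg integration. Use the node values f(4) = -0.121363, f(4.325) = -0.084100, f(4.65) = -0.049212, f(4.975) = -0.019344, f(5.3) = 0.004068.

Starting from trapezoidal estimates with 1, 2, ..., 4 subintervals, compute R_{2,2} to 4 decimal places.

R_{0,0} (trapezoid, 1 panel, h=1.3000): -0.076242
R_{1,0} (trapezoid, 2 panels, h=0.6500): -0.070109
R_{2,0} (trapezoid, 4 panels, h=0.3250): -0.068674
R_{1,1} = -0.070109 + (-0.070109 − (-0.076242))/3 = -0.068065
R_{2,1} = -0.068674 + (-0.068674 − (-0.070109))/3 = -0.068196
R_{2,2} = -0.068196 + (-0.068196 − (-0.068065))/15 = -0.068205

-0.0682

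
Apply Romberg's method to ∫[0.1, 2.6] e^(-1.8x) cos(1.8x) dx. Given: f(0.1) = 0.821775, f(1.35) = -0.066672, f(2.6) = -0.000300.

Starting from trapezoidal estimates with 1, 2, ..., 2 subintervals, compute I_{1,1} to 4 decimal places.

0.2312

I_{0,0} (trapezoid, 1 panel, h=2.5000): 1.026844
I_{1,0} (trapezoid, 2 panels, h=1.2500): 0.430082
I_{1,1} = 0.430082 + (0.430082 − 1.026844)/3 = 0.231161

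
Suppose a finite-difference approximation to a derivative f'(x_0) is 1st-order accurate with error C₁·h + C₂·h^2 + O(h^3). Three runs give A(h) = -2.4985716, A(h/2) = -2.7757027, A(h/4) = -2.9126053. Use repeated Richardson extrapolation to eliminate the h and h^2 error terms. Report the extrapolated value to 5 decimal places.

-3.04840

First eliminate the h term (factor 2^1 = 2):
  B₁ = (2·(-2.7757027) − (-2.4985716))/1 = -3.0528338
  B₂ = (2·(-2.9126053) − (-2.7757027))/1 = -3.0495079
Then eliminate the h^2 term (factor 2^2 = 4):
  (4·(-3.0495079) − (-3.0528338))/3 = -3.0483993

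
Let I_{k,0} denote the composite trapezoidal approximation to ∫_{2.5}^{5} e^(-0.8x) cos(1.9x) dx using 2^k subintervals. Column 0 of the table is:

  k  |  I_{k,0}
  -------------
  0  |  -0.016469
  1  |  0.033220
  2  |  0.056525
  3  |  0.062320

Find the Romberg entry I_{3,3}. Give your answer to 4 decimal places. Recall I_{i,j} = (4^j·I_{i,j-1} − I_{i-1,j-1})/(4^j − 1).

I_{1,1} = (4·0.033220 − (-0.016469)) / 3 = 0.049783
I_{2,1} = 0.056525 + (0.056525 − 0.033220)/3 = 0.064293
I_{3,1} = 0.062320 + (0.062320 − 0.056525)/3 = 0.064252
I_{2,2} = (16·0.064293 − 0.049783) / 15 = 0.065260
I_{3,2} = (16·0.064252 − 0.064293) / 15 = 0.064249
I_{3,3} = (64·0.064249 − 0.065260) / 63 = 0.064233

0.0642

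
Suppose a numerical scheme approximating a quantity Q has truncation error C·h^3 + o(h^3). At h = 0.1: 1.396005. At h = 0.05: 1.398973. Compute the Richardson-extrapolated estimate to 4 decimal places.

1.3994

Extrapolated value = (8·A(h/2) − A(h)) / (8 − 1)
= (8·1.398973 − 1.396005) / 7
= 9.795779 / 7 = 1.399397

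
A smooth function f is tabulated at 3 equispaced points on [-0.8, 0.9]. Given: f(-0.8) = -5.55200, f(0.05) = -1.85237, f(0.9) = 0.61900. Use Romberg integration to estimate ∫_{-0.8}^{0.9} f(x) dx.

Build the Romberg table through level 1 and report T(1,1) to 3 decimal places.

T(0,0) (trapezoid, 1 panel, h=1.7000): -4.19305
T(1,0) (trapezoid, 2 panels, h=0.8500): -3.67104
T(1,1) = -3.67104 + (-3.67104 − (-4.19305))/3 = -3.49704

-3.497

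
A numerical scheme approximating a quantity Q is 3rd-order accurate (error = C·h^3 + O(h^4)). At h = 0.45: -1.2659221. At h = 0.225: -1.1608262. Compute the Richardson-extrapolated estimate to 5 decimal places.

-1.14581

The leading error scales as h^3; refining by a factor of 2 reduces it by 2^3 = 8.
Extrapolated value = (8·A(h/2) − A(h)) / (8 − 1)
= (8·(-1.1608262) − (-1.2659221)) / 7
= -8.0206875 / 7 = -1.1458125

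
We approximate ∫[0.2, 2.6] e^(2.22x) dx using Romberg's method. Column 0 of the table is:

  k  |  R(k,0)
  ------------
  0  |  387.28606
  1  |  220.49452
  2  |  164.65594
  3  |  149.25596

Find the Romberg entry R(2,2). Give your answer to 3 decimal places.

144.786

Richardson extrapolation on the trapezoidal column (denominator 4−1=3):
R(1,1) = 220.49452 + (220.49452 − 387.28606)/3 = 164.89734
R(2,1) = 164.65594 + (164.65594 − 220.49452)/3 = 146.04308
R(2,2) = (16·146.04308 − 164.89734) / 15 = 144.78613
(Column j=1 coincides with Simpson's rule on the same nodes.)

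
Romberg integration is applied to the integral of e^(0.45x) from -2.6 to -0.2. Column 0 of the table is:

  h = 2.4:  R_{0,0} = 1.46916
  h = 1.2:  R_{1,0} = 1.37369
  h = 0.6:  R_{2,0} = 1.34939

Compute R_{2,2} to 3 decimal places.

1.341

R_{1,1} = (4·1.37369 − 1.46916) / 3 = 1.34187
R_{2,1} = (4·1.34939 − 1.37369) / 3 = 1.34129
R_{2,2} = 1.34129 + (1.34129 − 1.34187)/15 = 1.34125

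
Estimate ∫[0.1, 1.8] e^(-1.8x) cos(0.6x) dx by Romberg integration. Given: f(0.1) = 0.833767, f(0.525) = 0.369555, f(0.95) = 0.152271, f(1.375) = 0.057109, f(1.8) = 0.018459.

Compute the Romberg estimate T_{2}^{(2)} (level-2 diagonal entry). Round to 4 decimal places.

0.4051

T_{0}^{(0)} (trapezoid, 1 panel, h=1.7000): 0.724392
T_{1}^{(0)} (trapezoid, 2 panels, h=0.8500): 0.491626
T_{2}^{(0)} (trapezoid, 4 panels, h=0.4250): 0.427145
T_{1}^{(1)} = 0.491626 + (0.491626 − 0.724392)/3 = 0.414037
T_{2}^{(1)} = 0.427145 + (0.427145 − 0.491626)/3 = 0.405651
T_{2}^{(2)} = 0.405651 + (0.405651 − 0.414037)/15 = 0.405092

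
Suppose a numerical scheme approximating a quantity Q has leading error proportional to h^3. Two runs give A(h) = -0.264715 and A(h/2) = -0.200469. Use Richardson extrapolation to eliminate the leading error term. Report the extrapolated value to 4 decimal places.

-0.1913

The leading error scales as h^3; refining by a factor of 2 reduces it by 2^3 = 8.
Extrapolated value = (8·A(h/2) − A(h)) / (8 − 1)
= (8·(-0.200469) − (-0.264715)) / 7
= -1.339037 / 7 = -0.191291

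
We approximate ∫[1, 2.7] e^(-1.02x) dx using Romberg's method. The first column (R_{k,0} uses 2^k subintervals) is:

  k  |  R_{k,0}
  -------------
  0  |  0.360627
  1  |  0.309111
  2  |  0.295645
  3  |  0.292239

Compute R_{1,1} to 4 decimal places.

0.2919

R_{1,1} = (4·0.309111 − 0.360627) / 3 = 0.291939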